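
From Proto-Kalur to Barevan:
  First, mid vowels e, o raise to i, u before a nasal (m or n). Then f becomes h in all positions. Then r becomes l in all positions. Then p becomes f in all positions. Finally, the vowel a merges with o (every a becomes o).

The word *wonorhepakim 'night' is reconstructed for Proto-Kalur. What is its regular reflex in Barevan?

Barevan: start from *wonorhepakim.
  rule 1 (pre-nasal raising): wonorhepakim → wunorhepakim
  rule 2: no change — wunorhepakim
  rule 3 (unconditioned shift): wunorhepakim → wunolhepakim
  rule 4 (unconditioned shift): wunolhepakim → wunolhefakim
  rule 5 (vowel merger): wunolhefakim → wunolhefokim
  ⇒ Barevan wunolhefokim

wunolhefokim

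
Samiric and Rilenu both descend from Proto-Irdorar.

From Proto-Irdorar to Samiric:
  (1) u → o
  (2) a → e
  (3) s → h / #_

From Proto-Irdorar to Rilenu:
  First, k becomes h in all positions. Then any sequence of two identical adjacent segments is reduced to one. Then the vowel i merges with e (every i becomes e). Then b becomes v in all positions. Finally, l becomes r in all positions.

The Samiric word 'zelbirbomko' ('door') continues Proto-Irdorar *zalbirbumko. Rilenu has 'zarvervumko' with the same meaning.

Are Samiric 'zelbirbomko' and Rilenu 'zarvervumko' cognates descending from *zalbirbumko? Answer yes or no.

no

Derive the expected Rilenu reflex of *zalbirbumko:
Rilenu: *zalbirbumko
  zalbirbumko → zalbirbumho   [unconditioned shift]
  zalbirbumho (rule 2 does not apply)
  zalbirbumho → zalberbumho   [vowel merger]
  zalberbumho → zalvervumho   [unconditioned shift]
  zalvervumho → zarvervumho   [unconditioned shift]
  giving Rilenu zarvervumho.
The regular Rilenu reflex would be 'zarvervumho', but the attested form is 'zarvervumko'. The correspondence is irregular, so they are not cognates (the Rilenu form has a different source).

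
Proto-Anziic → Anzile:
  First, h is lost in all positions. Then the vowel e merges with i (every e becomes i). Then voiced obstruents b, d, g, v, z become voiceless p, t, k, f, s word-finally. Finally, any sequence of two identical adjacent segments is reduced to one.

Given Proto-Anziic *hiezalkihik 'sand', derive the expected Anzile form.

Anzile: *hiezalkihik
  hiezalkihik → iezalkiik   [h-loss]
  iezalkiik → iizalkiik   [vowel merger]
  iizalkiik (rule 3 does not apply)
  iizalkiik → izalkik   [degemination]
  giving Anzile izalkik.

izalkik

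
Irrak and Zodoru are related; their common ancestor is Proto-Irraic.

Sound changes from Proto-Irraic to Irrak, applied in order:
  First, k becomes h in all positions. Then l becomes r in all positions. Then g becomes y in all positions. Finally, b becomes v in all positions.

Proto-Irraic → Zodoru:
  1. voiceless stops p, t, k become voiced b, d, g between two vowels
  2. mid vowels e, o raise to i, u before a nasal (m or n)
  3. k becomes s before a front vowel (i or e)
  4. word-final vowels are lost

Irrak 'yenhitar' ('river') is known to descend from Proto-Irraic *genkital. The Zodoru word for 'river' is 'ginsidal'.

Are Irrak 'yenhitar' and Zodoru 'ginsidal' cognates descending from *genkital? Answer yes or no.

Derive the expected Zodoru reflex of *genkital:
Zodoru: start from *genkital.
  rule 1 (intervocalic voicing): genkital → genkidal
  rule 2 (pre-nasal raising): genkidal → ginkidal
  rule 3 (palatalisation): ginkidal → ginsidal
  rule 4: no change — ginsidal
  ⇒ Zodoru ginsidal
Zodoru 'ginsidal' matches the regular reflex exactly, so the pair is cognate.

yes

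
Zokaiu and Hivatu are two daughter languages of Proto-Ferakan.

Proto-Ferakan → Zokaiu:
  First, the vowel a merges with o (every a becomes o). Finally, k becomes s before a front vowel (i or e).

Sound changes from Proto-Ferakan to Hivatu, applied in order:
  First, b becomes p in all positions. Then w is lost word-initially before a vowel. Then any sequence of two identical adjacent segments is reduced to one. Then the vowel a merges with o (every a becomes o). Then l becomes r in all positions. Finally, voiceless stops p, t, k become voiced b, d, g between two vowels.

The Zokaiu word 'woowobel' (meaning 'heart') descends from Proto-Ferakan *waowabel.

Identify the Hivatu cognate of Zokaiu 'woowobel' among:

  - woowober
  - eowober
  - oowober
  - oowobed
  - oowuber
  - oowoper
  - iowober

Hivatu: *waowabel > waowapel > aowapel > oowopel > oowoper > oowober  (by unconditioned shift, glide loss, vowel merger, unconditioned shift, intervocalic voicing)
Among the options, 'oowober' alone shows every Hivatu change applied in order.

oowober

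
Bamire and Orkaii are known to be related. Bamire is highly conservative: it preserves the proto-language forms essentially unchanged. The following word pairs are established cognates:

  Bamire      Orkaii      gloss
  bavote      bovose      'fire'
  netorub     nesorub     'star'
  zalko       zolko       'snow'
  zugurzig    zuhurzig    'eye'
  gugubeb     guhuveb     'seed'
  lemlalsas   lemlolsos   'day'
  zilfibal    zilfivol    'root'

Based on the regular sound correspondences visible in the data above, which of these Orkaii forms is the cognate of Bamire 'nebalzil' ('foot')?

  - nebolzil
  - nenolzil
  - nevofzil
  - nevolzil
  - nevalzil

zilfibal ~ zilfivol — Bamire b corresponds to Orkaii v between vowels (before a back vowel).
zalko ~ zolko, lemlalsas ~ lemlolsos — Bamire a corresponds to Orkaii o after a consonant, before a consonant other than r, m, n, p, b, f, v.
Applying these to Bamire 'nebalzil':
  nebalzil → nevalzil   (b→v between vowels (before a back vowel))
  nevalzil → nevolzil   (a→o after a consonant, before a consonant other than r, m, n, p, b, f, v)
So the Orkaii cognate is 'nevolzil'.

nevolzil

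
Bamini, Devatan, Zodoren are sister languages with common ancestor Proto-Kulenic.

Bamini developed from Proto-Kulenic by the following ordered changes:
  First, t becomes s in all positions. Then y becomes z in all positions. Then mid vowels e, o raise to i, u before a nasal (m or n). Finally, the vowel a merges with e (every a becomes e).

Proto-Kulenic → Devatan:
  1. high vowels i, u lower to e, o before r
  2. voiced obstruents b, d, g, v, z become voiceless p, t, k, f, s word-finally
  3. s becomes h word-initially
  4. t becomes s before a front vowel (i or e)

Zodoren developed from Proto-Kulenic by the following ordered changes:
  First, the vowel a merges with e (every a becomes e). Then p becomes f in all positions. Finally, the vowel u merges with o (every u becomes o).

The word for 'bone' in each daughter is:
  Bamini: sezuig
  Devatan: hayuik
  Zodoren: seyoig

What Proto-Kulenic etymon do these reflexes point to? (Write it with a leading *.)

Position 6: Bamini has g, Devatan has k, Zodoren has g. Bamini preserves g here (none of its changes turn any other segment into g), so the proto-segment is *g.
Position 3: Bamini has z, Devatan has y, Zodoren has y. Devatan preserves y here (none of its changes turn any other segment into y), so the proto-segment is *y.
Position 1: Bamini has s, Devatan has h, Zodoren has s. Zodoren preserves s here (none of its changes turn any other segment into s), so the proto-segment is *s.
This points to *sayuig. Verify forward in each daughter:
Bamini: *sayuig
  sayuig (rule 1 does not apply)
  sayuig → sazuig   [unconditioned shift]
  sazuig (rule 3 does not apply)
  sazuig → sezuig   [vowel merger]
  giving Bamini sezuig.
Devatan: *sayuig > sayuik > hayuik  (by final devoicing, debuccalisation)
Zodoren: *sayuig > seyuig > seyoig  (by vowel merger, vowel merger)
*sayuig is the unique common source.

*sayuig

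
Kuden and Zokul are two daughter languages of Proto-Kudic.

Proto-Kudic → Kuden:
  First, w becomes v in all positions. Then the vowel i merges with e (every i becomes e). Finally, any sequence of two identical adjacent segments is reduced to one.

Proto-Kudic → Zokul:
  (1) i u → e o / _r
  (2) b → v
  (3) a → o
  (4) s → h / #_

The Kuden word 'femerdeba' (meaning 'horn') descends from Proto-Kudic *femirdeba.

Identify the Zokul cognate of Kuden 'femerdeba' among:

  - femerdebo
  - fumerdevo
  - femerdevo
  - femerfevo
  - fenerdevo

femerdevo

Zokul: *femirdeba > femerdeba > femerdeva > femerdevo  (by pre-rhotic lowering, unconditioned shift, vowel merger)
Only 'femerdevo' matches the regular Zokul development of *femirdeba.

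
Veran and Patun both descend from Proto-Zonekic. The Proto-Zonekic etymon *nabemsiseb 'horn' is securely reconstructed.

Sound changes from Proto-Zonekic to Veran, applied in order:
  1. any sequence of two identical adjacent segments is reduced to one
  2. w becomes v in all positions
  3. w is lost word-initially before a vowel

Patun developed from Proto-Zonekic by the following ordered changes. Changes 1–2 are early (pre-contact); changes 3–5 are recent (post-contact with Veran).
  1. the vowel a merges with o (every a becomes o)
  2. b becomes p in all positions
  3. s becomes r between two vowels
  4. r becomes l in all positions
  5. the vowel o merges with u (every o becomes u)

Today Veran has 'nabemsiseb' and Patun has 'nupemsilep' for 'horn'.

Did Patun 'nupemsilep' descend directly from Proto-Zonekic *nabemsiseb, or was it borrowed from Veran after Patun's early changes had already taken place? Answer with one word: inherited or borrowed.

If inherited, *nabemsiseb would pass through all of Patun's changes:
Patun: *nabemsiseb > nobemsiseb > nopemsisep > nopemsirep > nopemsilep > nupemsilep  (by vowel merger, unconditioned shift, rhotacism, unconditioned shift, vowel merger)
If borrowed from Veran 'nabemsiseb' after the early changes, it would undergo only the recent ones:
  rule 3 (rhotacism): nabemsiseb → nabemsireb
  rule 4 (unconditioned shift): nabemsireb → nabemsileb
  rule 5 (vowel merger): no change (nabemsileb)
  ⇒ as a loan: nabemsileb
Patun 'nupemsilep' matches the inherited outcome exactly, so it is an inherited cognate, not a loan.

inherited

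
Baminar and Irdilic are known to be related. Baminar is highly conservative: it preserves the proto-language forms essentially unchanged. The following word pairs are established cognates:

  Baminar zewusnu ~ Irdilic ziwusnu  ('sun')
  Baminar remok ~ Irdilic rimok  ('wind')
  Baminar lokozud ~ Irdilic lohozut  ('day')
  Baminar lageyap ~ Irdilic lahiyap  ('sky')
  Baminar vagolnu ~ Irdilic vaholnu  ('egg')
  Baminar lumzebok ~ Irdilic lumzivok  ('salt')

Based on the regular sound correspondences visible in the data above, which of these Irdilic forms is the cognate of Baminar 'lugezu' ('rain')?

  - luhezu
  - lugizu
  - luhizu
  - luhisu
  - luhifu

luhizu

lageyap ~ lahiyap — Baminar g corresponds to Irdilic h between vowels (before a front vowel).
zewusnu ~ ziwusnu, lageyap ~ lahiyap — Baminar e corresponds to Irdilic i after a consonant, before a consonant other than r, m, n, p, b, f, v.
Applying these to Baminar 'lugezu':
  lugezu → luhezu   (g→h between vowels (before a front vowel))
  luhezu → luhizu   (e→i after a consonant, before a consonant other than r, m, n, p, b, f, v)
So the Irdilic cognate is 'luhizu'.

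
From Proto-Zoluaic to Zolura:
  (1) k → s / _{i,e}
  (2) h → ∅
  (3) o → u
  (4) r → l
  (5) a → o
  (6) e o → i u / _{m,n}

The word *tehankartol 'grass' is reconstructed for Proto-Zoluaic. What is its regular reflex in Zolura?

teunkoltul

Zolura: *tehankartol
  tehankartol (rule 1 does not apply)
  tehankartol → teankartol   [h-loss]
  teankartol → teankartul   [vowel merger]
  teankartul → teankaltul   [unconditioned shift]
  teankaltul → teonkoltul   [vowel merger]
  teonkoltul → teunkoltul   [pre-nasal raising]
  giving Zolura teunkoltul.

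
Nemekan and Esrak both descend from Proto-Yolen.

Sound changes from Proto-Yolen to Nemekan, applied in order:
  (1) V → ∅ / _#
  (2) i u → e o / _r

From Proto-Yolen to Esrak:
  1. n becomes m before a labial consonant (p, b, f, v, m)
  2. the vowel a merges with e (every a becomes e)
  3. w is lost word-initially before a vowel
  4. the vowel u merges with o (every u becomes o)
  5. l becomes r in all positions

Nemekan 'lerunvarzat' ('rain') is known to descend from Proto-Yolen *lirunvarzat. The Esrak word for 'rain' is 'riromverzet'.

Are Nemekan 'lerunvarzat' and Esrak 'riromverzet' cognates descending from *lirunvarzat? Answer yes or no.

yes

Derive the expected Esrak reflex of *lirunvarzat:
Esrak: *lirunvarzat > lirumvarzat > lirumverzet > liromverzet > riromverzet  (by nasal place assimilation, vowel merger, vowel merger, unconditioned shift)
Esrak 'riromverzet' matches the regular reflex exactly, so the pair is cognate.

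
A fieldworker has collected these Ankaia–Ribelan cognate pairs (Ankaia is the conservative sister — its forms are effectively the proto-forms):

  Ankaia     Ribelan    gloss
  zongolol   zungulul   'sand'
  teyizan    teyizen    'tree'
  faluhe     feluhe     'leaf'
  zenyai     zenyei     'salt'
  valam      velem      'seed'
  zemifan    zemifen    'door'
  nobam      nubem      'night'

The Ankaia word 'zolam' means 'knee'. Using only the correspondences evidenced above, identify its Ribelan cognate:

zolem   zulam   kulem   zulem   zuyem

zongolol ~ zungulul — Ankaia o corresponds to Ribelan u after a consonant, before a consonant other than r, m, n, p, b, f, v.
valam ~ velem, nobam ~ nubem — Ankaia a corresponds to Ribelan e after a consonant, before a nasal.
Applying these to Ankaia 'zolam':
  zolam → zulam   (o→u after a consonant, before a consonant other than r, m, n, p, b, f, v)
  zulam → zulem   (a→e after a consonant, before a nasal)
So the Ribelan cognate is 'zulem'.

zulem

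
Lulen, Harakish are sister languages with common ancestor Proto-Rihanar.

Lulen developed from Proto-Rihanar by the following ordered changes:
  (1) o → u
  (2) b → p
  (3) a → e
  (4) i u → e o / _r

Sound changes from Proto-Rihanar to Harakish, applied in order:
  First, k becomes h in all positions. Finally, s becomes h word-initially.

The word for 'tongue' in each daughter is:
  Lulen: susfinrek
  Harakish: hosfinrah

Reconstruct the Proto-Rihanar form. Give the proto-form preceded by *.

Position 8: Lulen has e, Harakish has a. Harakish preserves a here (none of its changes turn any other segment into a), so the proto-segment is *a.
Position 1: Lulen has s, Harakish has h. Lulen preserves s here (none of its changes turn any other segment into s), so the proto-segment is *s.
Verify the candidate proto-form against each daughter:
Lulen: *sosfinrak > susfinrak > susfinrek  (by vowel merger, vowel merger)
Harakish: *sosfinrak
  sosfinrak → sosfinrah   [unconditioned shift]
  sosfinrah → hosfinrah   [debuccalisation]
  giving Harakish hosfinrah.
*sosfinrak is the unique common source.

*sosfinrak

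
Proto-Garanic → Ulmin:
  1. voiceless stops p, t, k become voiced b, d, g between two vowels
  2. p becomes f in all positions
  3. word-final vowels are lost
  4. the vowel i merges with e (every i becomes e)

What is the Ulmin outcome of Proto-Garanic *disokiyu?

desogey

Ulmin: start from *disokiyu.
  rule 1 (intervocalic voicing): disokiyu → disogiyu
  rule 2: no change — disogiyu
  rule 3 (apocope): disogiyu → disogiy
  rule 4 (vowel merger): disogiy → desogey
  ⇒ Ulmin desogey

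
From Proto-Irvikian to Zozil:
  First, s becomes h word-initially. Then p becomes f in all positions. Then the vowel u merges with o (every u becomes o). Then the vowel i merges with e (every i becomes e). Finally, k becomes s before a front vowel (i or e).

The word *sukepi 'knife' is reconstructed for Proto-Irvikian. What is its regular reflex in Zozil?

Zozil: start from *sukepi.
  rule 1 (debuccalisation): sukepi → hukepi
  rule 2 (unconditioned shift): hukepi → hukefi
  rule 3 (vowel merger): hukefi → hokefi
  rule 4 (vowel merger): hokefi → hokefe
  rule 5 (palatalisation): hokefe → hosefe
  ⇒ Zozil hosefe

hosefe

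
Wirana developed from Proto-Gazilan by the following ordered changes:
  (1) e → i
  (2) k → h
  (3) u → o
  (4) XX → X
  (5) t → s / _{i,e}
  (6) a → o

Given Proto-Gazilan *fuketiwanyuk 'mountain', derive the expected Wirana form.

fohisiwonyoh

Wirana: *fuketiwanyuk
  fuketiwanyuk → fukitiwanyuk   [vowel merger]
  fukitiwanyuk → fuhitiwanyuh   [unconditioned shift]
  fuhitiwanyuh → fohitiwanyoh   [vowel merger]
  fohitiwanyoh (rule 4 does not apply)
  fohitiwanyoh → fohisiwanyoh   [palatalisation]
  fohisiwanyoh → fohisiwonyoh   [vowel merger]
  giving Wirana fohisiwonyoh.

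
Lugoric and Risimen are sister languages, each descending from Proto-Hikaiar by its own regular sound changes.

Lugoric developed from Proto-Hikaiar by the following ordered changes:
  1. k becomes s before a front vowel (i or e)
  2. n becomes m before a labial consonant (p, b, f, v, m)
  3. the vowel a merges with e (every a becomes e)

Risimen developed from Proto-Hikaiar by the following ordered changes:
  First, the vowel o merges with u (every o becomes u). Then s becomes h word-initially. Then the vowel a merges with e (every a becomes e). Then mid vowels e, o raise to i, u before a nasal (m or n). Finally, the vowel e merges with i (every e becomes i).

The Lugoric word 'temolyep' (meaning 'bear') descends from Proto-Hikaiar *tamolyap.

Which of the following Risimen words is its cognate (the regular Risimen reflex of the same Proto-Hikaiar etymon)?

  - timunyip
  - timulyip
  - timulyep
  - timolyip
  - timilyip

timulyip

Risimen: *tamolyap > tamulyap > temulyep > timulyep > timulyip  (by vowel merger, vowel merger, pre-nasal raising, vowel merger)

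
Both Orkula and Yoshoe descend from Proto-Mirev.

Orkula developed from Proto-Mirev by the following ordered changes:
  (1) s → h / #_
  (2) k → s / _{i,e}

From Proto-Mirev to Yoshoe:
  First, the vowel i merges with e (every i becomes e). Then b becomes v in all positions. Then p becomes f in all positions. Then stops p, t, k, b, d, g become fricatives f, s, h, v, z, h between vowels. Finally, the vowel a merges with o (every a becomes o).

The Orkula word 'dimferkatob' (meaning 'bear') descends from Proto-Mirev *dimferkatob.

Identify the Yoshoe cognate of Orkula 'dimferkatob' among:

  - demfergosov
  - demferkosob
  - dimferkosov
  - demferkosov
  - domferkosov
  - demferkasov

Yoshoe: *dimferkatob
  dimferkatob → demferkatob   [vowel merger]
  demferkatob → demferkatov   [unconditioned shift]
  demferkatov (rule 3 does not apply)
  demferkatov → demferkasov   [intervocalic lenition]
  demferkasov → demferkosov   [vowel merger]
  giving Yoshoe demferkosov.
The other candidates each miss or misapply at least one Yoshoe change.

demferkosov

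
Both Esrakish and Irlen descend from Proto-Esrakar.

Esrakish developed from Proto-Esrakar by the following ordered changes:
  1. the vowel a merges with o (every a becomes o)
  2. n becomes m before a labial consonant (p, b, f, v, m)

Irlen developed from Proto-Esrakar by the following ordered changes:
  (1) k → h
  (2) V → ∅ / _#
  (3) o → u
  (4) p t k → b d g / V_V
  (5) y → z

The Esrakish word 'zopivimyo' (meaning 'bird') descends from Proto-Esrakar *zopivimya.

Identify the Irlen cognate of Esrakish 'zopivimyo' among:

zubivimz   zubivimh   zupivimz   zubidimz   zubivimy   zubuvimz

Irlen: *zopivimya
  zopivimya (rule 1 does not apply)
  zopivimya → zopivimy   [apocope]
  zopivimy → zupivimy   [vowel merger]
  zupivimy → zubivimy   [intervocalic voicing]
  zubivimy → zubivimz   [unconditioned shift]
  giving Irlen zubivimz.
Among the options, 'zubivimz' alone shows every Irlen change applied in order.

zubivimz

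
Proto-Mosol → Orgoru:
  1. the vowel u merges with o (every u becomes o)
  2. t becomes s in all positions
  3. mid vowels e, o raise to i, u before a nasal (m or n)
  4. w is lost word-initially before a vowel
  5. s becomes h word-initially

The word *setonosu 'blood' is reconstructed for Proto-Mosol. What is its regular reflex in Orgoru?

hesunoso

Orgoru: *setonosu
  setonosu → setonoso   [vowel merger]
  setonoso → sesonoso   [unconditioned shift]
  sesonoso → sesunoso   [pre-nasal raising]
  sesunoso (rule 4 does not apply)
  sesunoso → hesunoso   [debuccalisation]
  giving Orgoru hesunoso.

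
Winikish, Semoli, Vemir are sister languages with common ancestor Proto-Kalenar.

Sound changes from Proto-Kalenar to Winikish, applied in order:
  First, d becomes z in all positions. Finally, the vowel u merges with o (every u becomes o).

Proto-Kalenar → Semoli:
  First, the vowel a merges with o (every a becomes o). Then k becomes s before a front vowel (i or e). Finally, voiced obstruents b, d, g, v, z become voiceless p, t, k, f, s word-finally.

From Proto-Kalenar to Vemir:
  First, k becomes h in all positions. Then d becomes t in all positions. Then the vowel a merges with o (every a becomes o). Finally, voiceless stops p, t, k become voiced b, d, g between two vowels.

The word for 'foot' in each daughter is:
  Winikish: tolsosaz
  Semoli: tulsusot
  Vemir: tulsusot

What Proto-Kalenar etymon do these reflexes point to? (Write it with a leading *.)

Position 5: Winikish has o, Semoli has u, Vemir has u. Semoli preserves u here (none of its changes turn any other segment into u), so the proto-segment is *u.
Position 2: Winikish has o, Semoli has u, Vemir has u. Semoli preserves u here (none of its changes turn any other segment into u), so the proto-segment is *u.
Position 8: Winikish has z, Semoli has t, Vemir has t. Taking the neighbouring segments as reconstructed: Winikish z could go back to *d or *z; Semoli t could go back to *t or *d; Vemir t could go back to *t or *d — the one source consistent with every daughter is *d.
Verify the candidate proto-form against each daughter:
Winikish: *tulsusad
  tulsusad → tulsusaz   [unconditioned shift]
  tulsusaz → tolsosaz   [vowel merger]
  giving Winikish tolsosaz.
Semoli: *tulsusad > tulsusod > tulsusot  (by vowel merger, final devoicing)
Vemir: start from *tulsusad.
  rule 1: no change — tulsusad
  rule 2 (unconditioned shift): tulsusad → tulsusat
  rule 3 (vowel merger): tulsusat → tulsusot
  rule 4: no change — tulsusot
  ⇒ Vemir tulsusot
Only *tulsusad yields all of Winikish tolsosaz, Semoli tulsusot, Vemir tulsusot.

*tulsusad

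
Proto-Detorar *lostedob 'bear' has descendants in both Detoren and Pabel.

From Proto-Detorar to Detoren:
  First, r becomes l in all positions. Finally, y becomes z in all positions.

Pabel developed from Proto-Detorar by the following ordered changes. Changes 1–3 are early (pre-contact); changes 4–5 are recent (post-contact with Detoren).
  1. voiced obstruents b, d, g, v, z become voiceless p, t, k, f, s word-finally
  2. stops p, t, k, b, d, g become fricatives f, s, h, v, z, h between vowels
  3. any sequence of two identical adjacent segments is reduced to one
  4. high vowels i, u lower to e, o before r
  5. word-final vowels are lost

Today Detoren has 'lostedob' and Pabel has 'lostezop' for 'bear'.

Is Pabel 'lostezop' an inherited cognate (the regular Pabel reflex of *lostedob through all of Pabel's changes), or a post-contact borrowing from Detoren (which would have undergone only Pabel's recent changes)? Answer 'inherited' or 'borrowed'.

inherited

If inherited, *lostedob would pass through all of Pabel's changes:
Pabel: start from *lostedob.
  rule 1 (final devoicing): lostedob → lostedop
  rule 2 (intervocalic lenition): lostedop → lostezop
  rule 3: no change — lostezop
  rule 4: no change — lostezop
  rule 5: no change — lostezop
  ⇒ Pabel lostezop
If borrowed from Detoren 'lostedob' after the early changes, it would undergo only the recent ones:
  rule 4 (pre-rhotic lowering): no change (lostedob)
  rule 5 (apocope): no change (lostedob)
  ⇒ as a loan: lostedob
Pabel 'lostezop' matches the inherited outcome exactly, so it is an inherited cognate, not a loan.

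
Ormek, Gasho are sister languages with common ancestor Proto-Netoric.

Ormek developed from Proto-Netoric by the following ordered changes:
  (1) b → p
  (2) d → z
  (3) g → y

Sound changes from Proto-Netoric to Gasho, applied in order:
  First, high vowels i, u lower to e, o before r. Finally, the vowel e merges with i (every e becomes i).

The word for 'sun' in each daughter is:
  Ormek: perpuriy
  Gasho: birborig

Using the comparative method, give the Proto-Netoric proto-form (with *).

Position 1: Ormek has p, Gasho has b. Gasho preserves b here (none of its changes turn any other segment into b), so the proto-segment is *b.
Position 4: Ormek has p, Gasho has b. Gasho preserves b here (none of its changes turn any other segment into b), so the proto-segment is *b.
Verify the candidate proto-form against each daughter:
Ormek: *berburig > perpurig > perpuriy  (by unconditioned shift, unconditioned shift)
Gasho: start from *berburig.
  rule 1 (pre-rhotic lowering): berburig → berborig
  rule 2 (vowel merger): berborig → birborig
  ⇒ Gasho birborig
No other proto-form is consistent with every reflex, so the reconstruction is *berburig.

*berburig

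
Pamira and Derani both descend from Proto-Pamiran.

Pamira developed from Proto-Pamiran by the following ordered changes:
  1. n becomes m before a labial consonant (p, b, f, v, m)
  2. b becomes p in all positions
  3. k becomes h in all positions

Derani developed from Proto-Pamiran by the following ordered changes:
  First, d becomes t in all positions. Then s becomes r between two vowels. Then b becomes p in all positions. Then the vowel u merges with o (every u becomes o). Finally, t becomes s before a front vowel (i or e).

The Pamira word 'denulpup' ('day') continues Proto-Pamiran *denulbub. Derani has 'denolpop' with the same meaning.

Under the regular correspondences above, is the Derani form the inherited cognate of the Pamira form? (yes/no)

no

Derive the expected Derani reflex of *denulbub:
Derani: start from *denulbub.
  rule 1 (unconditioned shift): denulbub → tenulbub
  rule 2: no change — tenulbub
  rule 3 (unconditioned shift): tenulbub → tenulpup
  rule 4 (vowel merger): tenulpup → tenolpop
  rule 5 (palatalisation): tenolpop → senolpop
  ⇒ Derani senolpop
The regular Derani reflex would be 'senolpop', but the attested form is 'denolpop'. The correspondence is irregular, so they are not cognates (the Derani form has a different source).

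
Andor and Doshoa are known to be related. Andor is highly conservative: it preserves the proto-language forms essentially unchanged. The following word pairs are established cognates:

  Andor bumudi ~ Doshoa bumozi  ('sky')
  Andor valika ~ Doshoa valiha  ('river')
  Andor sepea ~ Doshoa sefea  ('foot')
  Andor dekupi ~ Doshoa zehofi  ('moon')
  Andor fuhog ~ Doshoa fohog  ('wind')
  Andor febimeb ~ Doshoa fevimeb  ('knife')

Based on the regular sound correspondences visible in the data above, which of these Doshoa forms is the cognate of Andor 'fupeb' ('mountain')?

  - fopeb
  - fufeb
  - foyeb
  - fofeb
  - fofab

dekupi ~ zehofi — Andor u corresponds to Doshoa o after a consonant, before a labial obstruent.
sepea ~ sefea — Andor p corresponds to Doshoa f between vowels (before a front vowel).
Applying these to Andor 'fupeb':
  fupeb → fopeb   (u→o after a consonant, before a labial obstruent)
  fopeb → fofeb   (p→f between vowels (before a front vowel))
So the Doshoa cognate is 'fofeb'.

fofeb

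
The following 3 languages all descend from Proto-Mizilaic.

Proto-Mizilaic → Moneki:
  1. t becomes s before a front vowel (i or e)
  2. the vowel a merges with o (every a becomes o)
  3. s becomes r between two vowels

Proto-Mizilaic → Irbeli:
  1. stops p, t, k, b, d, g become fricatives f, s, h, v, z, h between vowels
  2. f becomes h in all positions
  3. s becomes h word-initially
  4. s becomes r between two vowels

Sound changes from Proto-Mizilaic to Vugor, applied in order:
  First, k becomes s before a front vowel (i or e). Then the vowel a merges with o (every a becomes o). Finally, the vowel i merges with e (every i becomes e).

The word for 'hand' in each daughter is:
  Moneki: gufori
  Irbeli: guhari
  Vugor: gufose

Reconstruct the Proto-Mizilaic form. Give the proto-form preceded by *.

*gufasi

Position 6: Moneki has i, Irbeli has i, Vugor has e. Moneki preserves i here (none of its changes turn any other segment into i), so the proto-segment is *i.
Position 3: Moneki has f, Irbeli has h, Vugor has f. Moneki preserves f here (none of its changes turn any other segment into f), so the proto-segment is *f.
Verify the candidate proto-form against each daughter:
Moneki: *gufasi > gufosi > gufori  (by vowel merger, rhotacism)
Irbeli: *gufasi
  gufasi (rule 1 does not apply)
  gufasi → guhasi   [unconditioned shift]
  guhasi (rule 3 does not apply)
  guhasi → guhari   [rhotacism]
  giving Irbeli guhari.
Vugor: start from *gufasi.
  rule 1: no change — gufasi
  rule 2 (vowel merger): gufasi → gufosi
  rule 3 (vowel merger): gufosi → gufose
  ⇒ Vugor gufose
*gufasi is the unique common source.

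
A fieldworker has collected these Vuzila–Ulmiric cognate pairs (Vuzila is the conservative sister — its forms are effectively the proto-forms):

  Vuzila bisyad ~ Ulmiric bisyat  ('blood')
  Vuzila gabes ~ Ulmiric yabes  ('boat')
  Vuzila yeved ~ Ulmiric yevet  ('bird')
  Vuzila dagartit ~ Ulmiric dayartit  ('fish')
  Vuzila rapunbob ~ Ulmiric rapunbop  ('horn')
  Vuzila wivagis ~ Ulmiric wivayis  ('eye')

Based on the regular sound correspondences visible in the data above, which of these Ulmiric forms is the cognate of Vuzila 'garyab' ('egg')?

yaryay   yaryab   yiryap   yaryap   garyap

yaryap

gabes ~ yabes — Vuzila g corresponds to Ulmiric y word-initially before a back vowel.
rapunbob ~ rapunbop — Vuzila b corresponds to Ulmiric p word-finally.
Applying these to Vuzila 'garyab':
  garyab → yaryab   (g→y word-initially before a back vowel)
  yaryab → yaryap   (b→p word-finally)
So the Ulmiric cognate is 'yaryap'.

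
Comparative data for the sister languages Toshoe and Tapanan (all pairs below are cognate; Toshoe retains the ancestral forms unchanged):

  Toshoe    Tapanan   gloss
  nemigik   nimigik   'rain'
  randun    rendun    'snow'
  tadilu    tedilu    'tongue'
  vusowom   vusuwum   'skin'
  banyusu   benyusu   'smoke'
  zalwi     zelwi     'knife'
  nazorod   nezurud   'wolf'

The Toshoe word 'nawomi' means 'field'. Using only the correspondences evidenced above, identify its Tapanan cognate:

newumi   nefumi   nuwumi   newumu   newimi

tadilu ~ tedilu, zalwi ~ zelwi — Toshoe a corresponds to Tapanan e after a consonant, before a consonant other than r, m, n, p, b, f, v.
vusowom ~ vusuwum — Toshoe o corresponds to Tapanan u after a consonant, before a nasal.
Applying these to Toshoe 'nawomi':
  nawomi → newomi   (a→e after a consonant, before a consonant other than r, m, n, p, b, f, v)
  newomi → newumi   (o→u after a consonant, before a nasal)
So the Tapanan cognate is 'newumi'.

newumi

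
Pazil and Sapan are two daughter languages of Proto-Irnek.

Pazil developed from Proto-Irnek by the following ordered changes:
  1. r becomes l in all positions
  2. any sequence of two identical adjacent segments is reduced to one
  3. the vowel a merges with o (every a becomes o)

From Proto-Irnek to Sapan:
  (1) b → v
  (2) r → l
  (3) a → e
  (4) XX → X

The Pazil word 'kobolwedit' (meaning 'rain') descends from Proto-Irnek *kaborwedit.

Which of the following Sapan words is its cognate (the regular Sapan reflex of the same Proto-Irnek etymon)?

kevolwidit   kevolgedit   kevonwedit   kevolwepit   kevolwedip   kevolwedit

Sapan: start from *kaborwedit.
  rule 1 (unconditioned shift): kaborwedit → kavorwedit
  rule 2 (unconditioned shift): kavorwedit → kavolwedit
  rule 3 (vowel merger): kavolwedit → kevolwedit
  rule 4: no change — kevolwedit
  ⇒ Sapan kevolwedit

kevolwedit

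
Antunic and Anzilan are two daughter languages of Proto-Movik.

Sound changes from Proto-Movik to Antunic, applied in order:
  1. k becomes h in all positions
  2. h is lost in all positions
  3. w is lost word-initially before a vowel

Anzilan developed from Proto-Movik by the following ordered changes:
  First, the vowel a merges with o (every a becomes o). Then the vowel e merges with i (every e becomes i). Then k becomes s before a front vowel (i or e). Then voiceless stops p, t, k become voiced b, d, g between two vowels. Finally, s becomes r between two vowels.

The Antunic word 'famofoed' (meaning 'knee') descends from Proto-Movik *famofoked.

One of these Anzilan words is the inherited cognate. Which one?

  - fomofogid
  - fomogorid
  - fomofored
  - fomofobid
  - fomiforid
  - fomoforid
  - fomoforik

Anzilan: *famofoked
  famofoked → fomofoked   [vowel merger]
  fomofoked → fomofokid   [vowel merger]
  fomofokid → fomofosid   [palatalisation]
  fomofosid (rule 4 does not apply)
  fomofosid → fomoforid   [rhotacism]
  giving Anzilan fomoforid.
Only 'fomoforid' matches the regular Anzilan development of *famofoked.

fomoforid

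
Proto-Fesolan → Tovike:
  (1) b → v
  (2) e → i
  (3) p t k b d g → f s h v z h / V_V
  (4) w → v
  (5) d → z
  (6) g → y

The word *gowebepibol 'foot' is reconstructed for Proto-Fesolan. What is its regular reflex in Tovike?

Tovike: *gowebepibol
  gowebepibol → gowevepivol   [unconditioned shift]
  gowevepivol → gowivipivol   [vowel merger]
  gowivipivol → gowivifivol   [intervocalic lenition]
  gowivifivol → govivifivol   [unconditioned shift]
  govivifivol (rule 5 does not apply)
  govivifivol → yovivifivol   [unconditioned shift]
  giving Tovike yovivifivol.

yovivifivol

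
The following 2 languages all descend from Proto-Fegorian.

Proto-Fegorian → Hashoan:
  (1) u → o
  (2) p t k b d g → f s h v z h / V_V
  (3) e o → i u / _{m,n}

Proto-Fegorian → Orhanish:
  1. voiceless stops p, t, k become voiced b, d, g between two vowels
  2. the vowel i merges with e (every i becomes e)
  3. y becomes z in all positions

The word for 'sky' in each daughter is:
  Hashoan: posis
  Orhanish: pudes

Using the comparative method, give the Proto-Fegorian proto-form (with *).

*putis

Position 3: Hashoan has s, Orhanish has d. Taking the neighbouring segments as reconstructed: Hashoan s could go back to *t or *s; Orhanish d could go back to *t or *d — the one source consistent with every daughter is *t.
Position 4: Hashoan has i, Orhanish has e. Taking the neighbouring segments as reconstructed: Hashoan i can only go back to *i; Orhanish e could go back to *e or *i — the one source consistent with every daughter is *i.
Position 2: Hashoan has o, Orhanish has u. Orhanish preserves u here (none of its changes turn any other segment into u), so the proto-segment is *u.
Continuing position by position gives *putis; check it forward:
Hashoan: *putis
  putis → potis   [vowel merger]
  potis → posis   [intervocalic lenition]
  posis (rule 3 does not apply)
  giving Hashoan posis.
Orhanish: *putis
  putis → pudis   [intervocalic voicing]
  pudis → pudes   [vowel merger]
  pudes (rule 3 does not apply)
  giving Orhanish pudes.
Only *putis yields all of Hashoan posis, Orhanish pudes.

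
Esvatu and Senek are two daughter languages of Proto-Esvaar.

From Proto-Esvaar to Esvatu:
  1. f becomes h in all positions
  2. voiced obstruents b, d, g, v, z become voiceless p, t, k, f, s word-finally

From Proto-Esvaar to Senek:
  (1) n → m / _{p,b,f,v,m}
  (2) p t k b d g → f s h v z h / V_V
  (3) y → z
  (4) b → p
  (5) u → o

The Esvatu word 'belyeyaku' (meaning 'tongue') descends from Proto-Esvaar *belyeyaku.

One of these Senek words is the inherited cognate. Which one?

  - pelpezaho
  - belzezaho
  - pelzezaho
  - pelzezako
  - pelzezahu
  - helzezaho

Senek: start from *belyeyaku.
  rule 1: no change — belyeyaku
  rule 2 (intervocalic lenition): belyeyaku → belyeyahu
  rule 3 (unconditioned shift): belyeyahu → belzezahu
  rule 4 (unconditioned shift): belzezahu → pelzezahu
  rule 5 (vowel merger): pelzezahu → pelzezaho
  ⇒ Senek pelzezaho

pelzezaho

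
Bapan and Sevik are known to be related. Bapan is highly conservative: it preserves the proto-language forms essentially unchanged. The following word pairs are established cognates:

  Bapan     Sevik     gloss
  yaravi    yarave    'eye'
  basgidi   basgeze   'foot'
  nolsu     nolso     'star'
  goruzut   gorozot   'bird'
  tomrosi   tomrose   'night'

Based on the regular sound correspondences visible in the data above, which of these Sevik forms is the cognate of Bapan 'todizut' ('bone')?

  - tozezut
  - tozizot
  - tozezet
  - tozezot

tozezot

basgidi ~ basgeze — Bapan d corresponds to Sevik z between vowels (before a front vowel).
basgidi ~ basgeze — Bapan i corresponds to Sevik e after a consonant, before a consonant other than r, m, n, p, b, f, v.
goruzut ~ gorozot — Bapan u corresponds to Sevik o after a consonant, before a consonant other than r, m, n, p, b, f, v.
Applying these to Bapan 'todizut':
  todizut → tozizut   (d→z between vowels (before a front vowel))
  tozizut → tozezut   (i→e after a consonant, before a consonant other than r, m, n, p, b, f, v)
  tozezut → tozezot   (u→o after a consonant, before a consonant other than r, m, n, p, b, f, v)
So the Sevik cognate is 'tozezot'.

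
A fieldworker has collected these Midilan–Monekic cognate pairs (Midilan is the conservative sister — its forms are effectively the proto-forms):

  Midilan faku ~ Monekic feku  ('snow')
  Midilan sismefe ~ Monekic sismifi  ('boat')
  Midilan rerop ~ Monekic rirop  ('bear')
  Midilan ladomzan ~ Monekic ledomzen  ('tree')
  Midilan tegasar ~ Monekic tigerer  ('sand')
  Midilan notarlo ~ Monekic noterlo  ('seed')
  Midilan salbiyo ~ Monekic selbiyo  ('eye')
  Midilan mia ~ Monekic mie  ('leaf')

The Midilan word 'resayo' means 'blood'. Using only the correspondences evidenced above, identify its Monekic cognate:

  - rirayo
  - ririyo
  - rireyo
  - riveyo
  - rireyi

tegasar ~ tigerer — Midilan e corresponds to Monekic i after a consonant, before a consonant other than r, m, n, p, b, f, v.
tegasar ~ tigerer — Midilan s corresponds to Monekic r between vowels (before a back vowel).
faku ~ feku, ladomzan ~ ledomzen — Midilan a corresponds to Monekic e after a consonant, before a consonant other than r, m, n, p, b, f, v.
Applying these to Midilan 'resayo':
  resayo → risayo   (e→i after a consonant, before a consonant other than r, m, n, p, b, f, v)
  risayo → rirayo   (s→r between vowels (before a back vowel))
  rirayo → rireyo   (a→e after a consonant, before a consonant other than r, m, n, p, b, f, v)
So the Monekic cognate is 'rireyo'.

rireyo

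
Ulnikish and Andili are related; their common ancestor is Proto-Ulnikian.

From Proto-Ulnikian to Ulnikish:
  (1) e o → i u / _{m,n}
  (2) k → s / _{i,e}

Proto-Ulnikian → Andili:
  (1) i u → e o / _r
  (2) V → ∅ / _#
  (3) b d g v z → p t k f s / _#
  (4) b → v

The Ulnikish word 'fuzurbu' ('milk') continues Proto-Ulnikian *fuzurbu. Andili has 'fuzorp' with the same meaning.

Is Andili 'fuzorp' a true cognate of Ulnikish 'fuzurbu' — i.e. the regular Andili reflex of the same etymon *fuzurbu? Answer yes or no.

yes

Derive the expected Andili reflex of *fuzurbu:
Andili: *fuzurbu > fuzorbu > fuzorb > fuzorp  (by pre-rhotic lowering, apocope, final devoicing)
Andili 'fuzorp' matches the regular reflex exactly, so the pair is cognate.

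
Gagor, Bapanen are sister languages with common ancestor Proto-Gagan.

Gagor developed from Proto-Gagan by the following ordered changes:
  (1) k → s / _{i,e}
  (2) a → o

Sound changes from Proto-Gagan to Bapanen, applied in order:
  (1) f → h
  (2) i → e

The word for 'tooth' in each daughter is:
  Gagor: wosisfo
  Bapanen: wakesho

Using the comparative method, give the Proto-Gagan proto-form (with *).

*wakisfo

Position 3: Gagor has s, Bapanen has k. Bapanen preserves k here (none of its changes turn any other segment into k), so the proto-segment is *k.
Position 2: Gagor has o, Bapanen has a. Bapanen preserves a here (none of its changes turn any other segment into a), so the proto-segment is *a.
Continuing position by position gives *wakisfo; check it forward:
Gagor: *wakisfo > wasisfo > wosisfo  (by palatalisation, vowel merger)
Bapanen: *wakisfo
  wakisfo → wakisho   [unconditioned shift]
  wakisho → wakesho   [vowel merger]
  giving Bapanen wakesho.
Only *wakisfo yields all of Gagor wosisfo, Bapanen wakesho.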